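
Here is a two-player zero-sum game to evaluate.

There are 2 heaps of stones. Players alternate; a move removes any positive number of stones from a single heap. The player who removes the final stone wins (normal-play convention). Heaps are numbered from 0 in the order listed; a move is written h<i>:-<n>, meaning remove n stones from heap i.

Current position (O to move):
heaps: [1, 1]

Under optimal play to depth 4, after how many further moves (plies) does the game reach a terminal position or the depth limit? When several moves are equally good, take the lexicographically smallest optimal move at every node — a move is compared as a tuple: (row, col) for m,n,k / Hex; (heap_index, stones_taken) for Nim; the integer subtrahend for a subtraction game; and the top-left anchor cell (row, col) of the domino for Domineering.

ply 1, O at (1,1) | h0:-1=-1→(0,1)*; h1:-1=-1→(1,0)
ply 2, X at (0,1) | h1:-1=+1→(0,0)*
ply 3: (0,0) is terminal -1 (O); from (1,1) depth 4

PV length from [(1,1)]: 2 plies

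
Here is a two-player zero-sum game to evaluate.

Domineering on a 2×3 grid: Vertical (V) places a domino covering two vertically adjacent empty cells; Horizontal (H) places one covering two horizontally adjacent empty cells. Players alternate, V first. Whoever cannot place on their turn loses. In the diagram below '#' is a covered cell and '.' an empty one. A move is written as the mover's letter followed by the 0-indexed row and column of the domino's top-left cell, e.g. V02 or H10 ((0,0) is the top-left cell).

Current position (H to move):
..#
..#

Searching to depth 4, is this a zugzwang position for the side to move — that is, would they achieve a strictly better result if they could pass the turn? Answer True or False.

zugzwang(..#/..#, H) = False

ply 1, H at ..#/..# | H00=+1→###/..#*; H10=+1→..#/###
ply 2: ###/..# is terminal -1 (V); from ..#/..# depth 4
if H skipped the turn, V would face:
~ ply 1, V at ..#/..# | V00=+1→#.#/#.#*; V01=+1→.##/.##
~ ply 2: #.#/#.# is terminal -1 (H); from ..#/..# depth 4
compare (H): move=+1 vs pass=-1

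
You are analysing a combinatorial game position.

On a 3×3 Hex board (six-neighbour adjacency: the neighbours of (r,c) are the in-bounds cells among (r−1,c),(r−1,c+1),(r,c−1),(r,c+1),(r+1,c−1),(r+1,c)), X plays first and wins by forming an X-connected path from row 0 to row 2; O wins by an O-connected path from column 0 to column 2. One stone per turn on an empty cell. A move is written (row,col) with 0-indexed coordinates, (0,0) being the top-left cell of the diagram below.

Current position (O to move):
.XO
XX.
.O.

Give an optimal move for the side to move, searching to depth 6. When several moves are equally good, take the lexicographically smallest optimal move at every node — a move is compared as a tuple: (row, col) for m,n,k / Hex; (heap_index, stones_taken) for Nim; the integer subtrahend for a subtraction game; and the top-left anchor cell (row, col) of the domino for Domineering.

O's best at [.XO/XX./.O.]: (2,0)

ply 1, O at .XO/XX./.O. | (0,0)=-1→OXO/XX./.O.; (1,2)=-1→.XO/XXO/.O.; (2,0)=+1→.XO/XX./OO.*; (2,2)=-1→.XO/XX./.OO
ply 2, X at .XO/XX./OO. | (0,0)=-1→XXO/XX./OO.*; (1,2)=-1→.XO/XXX/OO.; (2,2)=-1→.XO/XX./OOX
ply 3, O at XXO/XX./OO. | (1,2)=+1→XXO/XXO/OO.*; (2,2)=+1→XXO/XX./OOO
ply 4: XXO/XXO/OO. is terminal -1 (X); from .XO/XX./.O. depth 6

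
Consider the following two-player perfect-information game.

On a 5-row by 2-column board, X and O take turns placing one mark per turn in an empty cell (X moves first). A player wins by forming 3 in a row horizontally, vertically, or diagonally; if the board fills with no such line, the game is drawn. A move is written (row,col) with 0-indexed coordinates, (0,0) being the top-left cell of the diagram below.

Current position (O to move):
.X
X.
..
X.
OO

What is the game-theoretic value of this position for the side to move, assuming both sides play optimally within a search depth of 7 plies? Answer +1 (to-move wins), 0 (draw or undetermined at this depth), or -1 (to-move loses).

[.X/X./../X./OO] O move#1: (0,0):-1/OX/X./../X./OO, (1,1):-1/.X/XO/../X./OO, (2,0):+0/.X/X./O./X./OO*, (2,1):-1/.X/X./.O/X./OO, (3,1):-1/.X/X./../XO/OO
[.X/X./O./X./OO] X move#2: (0,0):+0/XX/X./O./X./OO*, (1,1):+0/.X/XX/O./X./OO, (2,1):+0/.X/X./OX/X./OO, (3,1):+0/.X/X./O./XX/OO
[XX/X./O./X./OO] O move#3: (1,1):+0/XX/XO/O./X./OO*, (2,1):+0/XX/X./OO/X./OO, (3,1):+0/XX/X./O./XO/OO
[XX/XO/O./X./OO] X move#4: (2,1):+0/XX/XO/OX/X./OO*, (3,1):+0/XX/XO/O./XX/OO
[XX/XO/OX/X./OO] O move#5: (3,1):+0/XX/XO/OX/XO/OO*
[XX/XO/OX/XO/OO] end (terminal +0, X#6); searched .X/X./../X./OO to 7

value(.X/X./../X./OO, O) = 0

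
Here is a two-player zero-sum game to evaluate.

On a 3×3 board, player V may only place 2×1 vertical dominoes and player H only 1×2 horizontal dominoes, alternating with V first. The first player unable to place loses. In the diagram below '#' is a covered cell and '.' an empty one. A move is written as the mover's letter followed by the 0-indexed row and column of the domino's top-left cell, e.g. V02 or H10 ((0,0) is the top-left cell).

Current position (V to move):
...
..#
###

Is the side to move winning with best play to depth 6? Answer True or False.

ply 1, V at .../..#/### | V00=-1→#../#.#/###; V01=+1→.#./.##/###*
ply 2: .#./.##/### is terminal -1 (H); from .../..#/### depth 6

V winning at [.../..#/###]: True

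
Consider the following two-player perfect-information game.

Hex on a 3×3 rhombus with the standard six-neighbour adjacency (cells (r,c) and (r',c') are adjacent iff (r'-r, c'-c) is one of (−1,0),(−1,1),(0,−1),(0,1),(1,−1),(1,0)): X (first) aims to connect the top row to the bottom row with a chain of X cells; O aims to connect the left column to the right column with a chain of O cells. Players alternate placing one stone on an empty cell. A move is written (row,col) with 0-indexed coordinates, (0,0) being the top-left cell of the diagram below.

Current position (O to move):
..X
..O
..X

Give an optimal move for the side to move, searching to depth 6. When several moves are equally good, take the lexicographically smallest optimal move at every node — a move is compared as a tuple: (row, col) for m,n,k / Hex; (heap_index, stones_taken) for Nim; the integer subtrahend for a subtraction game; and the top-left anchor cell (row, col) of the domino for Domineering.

ply 1, O at ..X/..O/..X | (0,0)=-1→O.X/..O/..X; (0,1)=-1→.OX/..O/..X; (1,0)=-1→..X/O.O/..X; (1,1)=+1→..X/.OO/..X*; (2,0)=+1→..X/..O/O.X; (2,1)=-1→..X/..O/.OX
ply 2, X at ..X/.OO/..X | (0,0)=-1→X.X/.OO/..X*; (0,1)=-1→.XX/.OO/..X; (1,0)=-1→..X/XOO/..X; (2,0)=-1→..X/.OO/X.X; (2,1)=-1→..X/.OO/.XX
ply 3, O at X.X/.OO/..X | (0,1)=+1→XOX/.OO/..X*; (1,0)=+1→X.X/OOO/..X; (2,0)=+1→X.X/.OO/O.X; (2,1)=+1→X.X/.OO/.OX
ply 4, X at XOX/.OO/..X | (1,0)=-1→XOX/XOO/..X*; (2,0)=-1→XOX/.OO/X.X; (2,1)=-1→XOX/.OO/.XX
ply 5, O at XOX/XOO/..X | (2,0)=+1→XOX/XOO/O.X*; (2,1)=-1→XOX/XOO/.OX
ply 6: XOX/XOO/O.X is terminal -1 (X); from ..X/..O/..X depth 6

O's best at [..X/..O/..X]: (1,1)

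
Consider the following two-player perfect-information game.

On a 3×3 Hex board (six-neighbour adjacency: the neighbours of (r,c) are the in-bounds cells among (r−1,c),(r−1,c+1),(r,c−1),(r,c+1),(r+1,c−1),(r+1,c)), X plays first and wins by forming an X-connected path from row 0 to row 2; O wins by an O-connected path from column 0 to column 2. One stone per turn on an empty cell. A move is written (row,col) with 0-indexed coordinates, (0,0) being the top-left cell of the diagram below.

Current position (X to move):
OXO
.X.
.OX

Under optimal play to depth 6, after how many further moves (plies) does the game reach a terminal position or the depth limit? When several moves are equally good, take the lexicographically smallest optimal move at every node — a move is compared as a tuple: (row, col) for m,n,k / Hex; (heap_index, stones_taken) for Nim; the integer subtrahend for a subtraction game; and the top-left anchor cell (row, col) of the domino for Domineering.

PV length from [OXO/.X./.OX]: 3 plies

[OXO/.X./.OX] X move#1: (1,0):+1/OXO/XX./.OX*, (1,2):+1/OXO/.XX/.OX, (2,0):+1/OXO/.X./XOX
[OXO/XX./.OX] O move#2: (1,2):-1/OXO/XXO/.OX*, (2,0):-1/OXO/XX./OOX
[OXO/XXO/.OX] X move#3: (2,0):+1/OXO/XXO/XOX*
[OXO/XXO/XOX] end (terminal -1, O#4); searched OXO/.X./.OX to 6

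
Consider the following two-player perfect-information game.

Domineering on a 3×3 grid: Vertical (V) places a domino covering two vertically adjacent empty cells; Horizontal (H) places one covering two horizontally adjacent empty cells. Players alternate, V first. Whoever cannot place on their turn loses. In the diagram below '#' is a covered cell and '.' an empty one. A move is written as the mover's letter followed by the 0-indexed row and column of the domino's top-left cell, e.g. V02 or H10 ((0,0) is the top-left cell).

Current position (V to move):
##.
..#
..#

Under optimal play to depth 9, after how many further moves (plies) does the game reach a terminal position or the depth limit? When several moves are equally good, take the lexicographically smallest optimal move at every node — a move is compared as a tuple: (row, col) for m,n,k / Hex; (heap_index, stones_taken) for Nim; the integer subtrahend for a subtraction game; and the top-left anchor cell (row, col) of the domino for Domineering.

PV length from [##./..#/..#]: 1 ply

p1 V@[##./..#/..#]: V10[##./#.#/#.#]+1* V11[##./.##/.##]+1
p2 H@[##./#.#/#.#] terminal -1; root [##./..#/..#] d9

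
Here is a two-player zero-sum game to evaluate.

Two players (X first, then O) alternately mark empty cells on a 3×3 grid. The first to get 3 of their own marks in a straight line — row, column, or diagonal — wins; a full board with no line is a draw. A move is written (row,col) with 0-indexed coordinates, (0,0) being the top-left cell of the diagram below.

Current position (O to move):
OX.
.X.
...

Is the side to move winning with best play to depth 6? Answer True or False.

ply 1, O at OX./.X./... | (0,2)=-1→OXO/.X./...; (1,0)=-1→OX./OX./...; (1,2)=-1→OX./.XO/...; (2,0)=-1→OX./.X./O..; (2,1)=+0→OX./.X./.O.*; (2,2)=-1→OX./.X./..O
ply 2, X at OX./.X./.O. | (0,2)=-1→OXX/.X./.O.; (1,0)=+0→OX./XX./.O.*; (1,2)=+0→OX./.XX/.O.; (2,0)=+0→OX./.X./XO.; (2,2)=+0→OX./.X./.OX
ply 3, O at OX./XX./.O. | (0,2)=-1→OXO/XX./.O.; (1,2)=+0→OX./XXO/.O.*; (2,0)=-1→OX./XX./OO.; (2,2)=-1→OX./XX./.OO
ply 4, X at OX./XXO/.O. | (0,2)=+0→OXX/XXO/.O.*; (2,0)=+0→OX./XXO/XO.; (2,2)=+0→OX./XXO/.OX
ply 5, O at OXX/XXO/.O. | (2,0)=+0→OXX/XXO/OO.*; (2,2)=-1→OXX/XXO/.OO
ply 6, X at OXX/XXO/OO. | (2,2)=+0→OXX/XXO/OOX*
ply 7: OXX/XXO/OOX is terminal +0 (O); from OX./.X./... depth 6

O winning at [OX./.X./...]: False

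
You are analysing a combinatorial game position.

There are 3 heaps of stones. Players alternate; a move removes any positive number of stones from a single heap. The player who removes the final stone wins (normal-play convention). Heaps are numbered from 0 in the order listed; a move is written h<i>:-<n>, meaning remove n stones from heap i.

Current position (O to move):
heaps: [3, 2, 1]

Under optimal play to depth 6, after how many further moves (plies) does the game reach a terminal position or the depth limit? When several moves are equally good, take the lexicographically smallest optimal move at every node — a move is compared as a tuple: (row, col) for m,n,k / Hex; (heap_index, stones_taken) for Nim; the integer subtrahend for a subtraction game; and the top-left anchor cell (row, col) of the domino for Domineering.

p1 O@[(3,2,1)]: h0:-1[(2,2,1)]-1* h0:-2[(1,2,1)]-1 h0:-3[(0,2,1)]-1 h1:-1[(3,1,1)]-1 h1:-2[(3,0,1)]-1 h2:-1[(3,2,0)]-1
p2 X@[(2,2,1)]: h0:-1[(1,2,1)]-1 h0:-2[(0,2,1)]-1 h1:-1[(2,1,1)]-1 h1:-2[(2,0,1)]-1 h2:-1[(2,2,0)]+1*
p3 O@[(2,2,0)]: h0:-1[(1,2,0)]-1* h0:-2[(0,2,0)]-1 h1:-1[(2,1,0)]-1 h1:-2[(2,0,0)]-1
p4 X@[(1,2,0)]: h0:-1[(0,2,0)]-1 h1:-1[(1,1,0)]+1* h1:-2[(1,0,0)]-1
p5 O@[(1,1,0)]: h0:-1[(0,1,0)]-1* h1:-1[(1,0,0)]-1
p6 X@[(0,1,0)]: h1:-1[(0,0,0)]+1*
p7 O@[(0,0,0)] terminal -1; root [(3,2,1)] d6

PV length from [(3,2,1)]: 6 plies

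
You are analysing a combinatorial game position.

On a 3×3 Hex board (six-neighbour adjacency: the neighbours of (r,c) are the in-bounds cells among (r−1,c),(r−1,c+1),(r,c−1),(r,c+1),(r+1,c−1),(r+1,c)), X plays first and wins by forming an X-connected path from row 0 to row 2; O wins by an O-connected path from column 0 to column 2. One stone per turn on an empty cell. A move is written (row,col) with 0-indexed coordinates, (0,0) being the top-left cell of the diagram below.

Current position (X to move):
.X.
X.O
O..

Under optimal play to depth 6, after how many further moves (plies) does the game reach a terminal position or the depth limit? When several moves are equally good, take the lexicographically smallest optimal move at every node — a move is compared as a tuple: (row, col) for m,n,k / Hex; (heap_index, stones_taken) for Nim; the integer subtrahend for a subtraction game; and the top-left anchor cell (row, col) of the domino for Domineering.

PV length from [.X./X.O/O..]: 4 plies

ply 1, X at .X./X.O/O.. | (0,0)=-1→XX./X.O/O..*; (0,2)=-1→.XX/X.O/O..; (1,1)=-1→.X./XXO/O..; (2,1)=-1→.X./X.O/OX.; (2,2)=-1→.X./X.O/O.X
ply 2, O at XX./X.O/O.. | (0,2)=+1→XXO/X.O/O..*; (1,1)=+1→XX./XOO/O..; (2,1)=+1→XX./X.O/OO.; (2,2)=+1→XX./X.O/O.O
ply 3, X at XXO/X.O/O.. | (1,1)=-1→XXO/XXO/O..*; (2,1)=-1→XXO/X.O/OX.; (2,2)=-1→XXO/X.O/O.X
ply 4, O at XXO/XXO/O.. | (2,1)=+1→XXO/XXO/OO.*; (2,2)=-1→XXO/XXO/O.O
ply 5: XXO/XXO/OO. is terminal -1 (X); from .X./X.O/O.. depth 6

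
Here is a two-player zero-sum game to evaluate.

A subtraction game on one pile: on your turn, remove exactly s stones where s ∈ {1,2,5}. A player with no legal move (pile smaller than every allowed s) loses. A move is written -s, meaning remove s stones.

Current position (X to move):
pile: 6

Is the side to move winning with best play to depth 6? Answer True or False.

X winning at [6]: False

[6] X move#1: -1:-1/5*, -2:-1/4, -5:-1/1
[5] O move#2: -1:-1/4, -2:+1/3*, -5:+1/0
[3] X move#3: -1:-1/2*, -2:-1/1
[2] O move#4: -1:-1/1, -2:+1/0*
[0] end (terminal -1, X#5); searched 6 to 6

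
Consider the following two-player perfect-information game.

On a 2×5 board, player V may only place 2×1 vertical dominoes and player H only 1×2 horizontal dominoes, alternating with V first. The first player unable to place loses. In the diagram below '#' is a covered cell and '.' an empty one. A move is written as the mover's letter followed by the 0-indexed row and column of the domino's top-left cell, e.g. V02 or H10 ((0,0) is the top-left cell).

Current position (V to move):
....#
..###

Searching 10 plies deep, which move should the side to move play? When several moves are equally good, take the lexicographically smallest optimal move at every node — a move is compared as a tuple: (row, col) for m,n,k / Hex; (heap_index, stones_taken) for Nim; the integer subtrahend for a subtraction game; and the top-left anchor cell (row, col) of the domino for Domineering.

[....#/..###] V move#1: V00:-1/#...#/#.###, V01:+1/.#..#/.####*
[.#..#/.####] H move#2: H02:-1/.####/.####*
[.####/.####] V move#3: V00:+1/#####/#####*
[#####/#####] end (terminal -1, H#4); searched ....#/..### to 10

V's best at [....#/..###]: V01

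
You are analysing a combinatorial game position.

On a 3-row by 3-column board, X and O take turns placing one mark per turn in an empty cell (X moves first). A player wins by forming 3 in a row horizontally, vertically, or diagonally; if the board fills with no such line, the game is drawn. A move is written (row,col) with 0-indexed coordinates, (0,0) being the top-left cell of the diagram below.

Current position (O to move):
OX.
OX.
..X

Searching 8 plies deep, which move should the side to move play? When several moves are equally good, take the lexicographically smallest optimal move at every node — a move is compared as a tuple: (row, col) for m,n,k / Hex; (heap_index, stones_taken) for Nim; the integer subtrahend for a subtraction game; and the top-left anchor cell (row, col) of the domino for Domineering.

O's best at [OX./OX./..X]: (2,0)

ply 1, O at OX./OX./..X | (0,2)=-1→OXO/OX./..X; (1,2)=-1→OX./OXO/..X; (2,0)=+1→OX./OX./O.X*; (2,1)=+0→OX./OX./.OX
ply 2: OX./OX./O.X is terminal -1 (X); from OX./OX./..X depth 8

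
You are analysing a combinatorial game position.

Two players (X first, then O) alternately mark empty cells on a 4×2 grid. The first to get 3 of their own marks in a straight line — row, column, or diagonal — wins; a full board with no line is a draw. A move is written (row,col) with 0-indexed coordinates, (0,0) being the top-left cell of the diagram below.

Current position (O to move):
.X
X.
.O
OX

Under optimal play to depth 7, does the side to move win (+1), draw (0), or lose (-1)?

[.X/X./.O/OX] O move#1: (0,0):+0/OX/X./.O/OX*, (1,1):+0/.X/XO/.O/OX, (2,0):+0/.X/X./OO/OX
[OX/X./.O/OX] X move#2: (1,1):+0/OX/XX/.O/OX*, (2,0):+0/OX/X./XO/OX
[OX/XX/.O/OX] O move#3: (2,0):+0/OX/XX/OO/OX*
[OX/XX/OO/OX] end (terminal +0, X#4); searched .X/X./.O/OX to 7

value(.X/X./.O/OX, O) = 0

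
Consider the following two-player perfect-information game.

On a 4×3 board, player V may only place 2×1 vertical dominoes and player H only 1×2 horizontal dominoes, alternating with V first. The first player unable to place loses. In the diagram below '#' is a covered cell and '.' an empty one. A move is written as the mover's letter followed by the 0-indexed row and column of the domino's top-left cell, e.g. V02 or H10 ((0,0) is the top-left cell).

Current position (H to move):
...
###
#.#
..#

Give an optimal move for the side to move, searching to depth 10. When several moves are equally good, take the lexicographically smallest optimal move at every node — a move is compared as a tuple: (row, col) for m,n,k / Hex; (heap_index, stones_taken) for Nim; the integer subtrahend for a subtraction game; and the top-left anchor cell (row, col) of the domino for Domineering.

H's best at [.../###/#.#/..#]: H30

p1 H@[.../###/#.#/..#]: H00[##./###/#.#/..#]-1 H01[.##/###/#.#/..#]-1 H30[.../###/#.#/###]+1*
p2 V@[.../###/#.#/###] terminal -1; root [.../###/#.#/..#] d10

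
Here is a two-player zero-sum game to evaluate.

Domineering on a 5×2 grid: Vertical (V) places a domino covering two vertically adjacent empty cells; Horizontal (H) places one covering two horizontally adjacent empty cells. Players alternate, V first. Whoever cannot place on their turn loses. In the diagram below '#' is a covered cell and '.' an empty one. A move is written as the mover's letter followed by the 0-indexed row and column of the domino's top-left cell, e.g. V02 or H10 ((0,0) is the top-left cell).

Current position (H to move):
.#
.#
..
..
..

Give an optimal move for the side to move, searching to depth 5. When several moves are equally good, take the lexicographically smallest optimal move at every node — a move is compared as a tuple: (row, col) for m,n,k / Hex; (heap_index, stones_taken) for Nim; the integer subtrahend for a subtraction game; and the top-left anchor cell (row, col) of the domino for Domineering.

H's best at [.#/.#/../../..]: H30

p1 H@[.#/.#/../../..]: H20[.#/.#/##/../..]-1 H30[.#/.#/../##/..]+1* H40[.#/.#/../../##]-1
p2 V@[.#/.#/../##/..]: V00[##/##/../##/..]-1* V10[.#/##/#./##/..]-1
p3 H@[##/##/../##/..]: H20[##/##/##/##/..]+1* H40[##/##/../##/##]+1
p4 V@[##/##/##/##/..] terminal -1; root [.#/.#/../../..] d5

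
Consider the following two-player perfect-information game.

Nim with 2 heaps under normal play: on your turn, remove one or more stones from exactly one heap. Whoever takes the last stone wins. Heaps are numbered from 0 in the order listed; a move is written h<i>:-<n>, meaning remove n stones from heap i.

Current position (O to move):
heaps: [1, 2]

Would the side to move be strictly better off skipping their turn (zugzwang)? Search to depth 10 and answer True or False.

[(1,2)] O move#1: h0:-1:-1/(0,2), h1:-1:+1/(1,1)*, h1:-2:-1/(1,0)
[(1,1)] X move#2: h0:-1:-1/(0,1)*, h1:-1:-1/(1,0)
[(0,1)] O move#3: h1:-1:+1/(0,0)*
[(0,0)] end (terminal -1, X#4); searched (1,2) to 10
if O skipped the turn, X would face:
~ [(1,2)] X move#1: h0:-1:-1/(0,2), h1:-1:+1/(1,1)*, h1:-2:-1/(1,0)
~ [(1,1)] O move#2: h0:-1:-1/(0,1)*, h1:-1:-1/(1,0)
~ [(0,1)] X move#3: h1:-1:+1/(0,0)*
~ [(0,0)] end (terminal -1, O#4); searched (1,2) to 10
compare (O): move=+1 vs pass=-1

zugzwang((1,2), O) = False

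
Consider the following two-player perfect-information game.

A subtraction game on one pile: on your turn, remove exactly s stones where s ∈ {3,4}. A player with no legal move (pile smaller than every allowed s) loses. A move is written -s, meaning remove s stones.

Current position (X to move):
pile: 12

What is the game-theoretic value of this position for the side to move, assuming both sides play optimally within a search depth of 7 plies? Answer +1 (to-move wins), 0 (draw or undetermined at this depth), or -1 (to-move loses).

value(12, X) = +1

p1 X@[12]: -3[9]+1* -4[8]+1
p2 O@[9]: -3[6]-1* -4[5]-1
p3 X@[6]: -3[3]-1 -4[2]+1*
p4 O@[2] terminal -1; root [12] d7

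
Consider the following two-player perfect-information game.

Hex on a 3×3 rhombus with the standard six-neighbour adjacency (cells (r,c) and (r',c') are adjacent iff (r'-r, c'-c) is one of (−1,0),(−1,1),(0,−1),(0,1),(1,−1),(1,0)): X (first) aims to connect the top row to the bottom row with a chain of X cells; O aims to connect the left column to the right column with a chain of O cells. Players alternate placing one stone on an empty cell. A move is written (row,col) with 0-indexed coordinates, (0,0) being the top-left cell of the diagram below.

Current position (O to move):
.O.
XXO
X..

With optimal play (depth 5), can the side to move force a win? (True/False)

ply 1, O at .O./XXO/X.. | (0,0)=-1→OO./XXO/X..*; (0,2)=-1→.OO/XXO/X..; (2,1)=-1→.O./XXO/XO.; (2,2)=-1→.O./XXO/X.O
ply 2, X at OO./XXO/X.. | (0,2)=+1→OOX/XXO/X..*; (2,1)=-1→OO./XXO/XX.; (2,2)=-1→OO./XXO/X.X
ply 3: OOX/XXO/X.. is terminal -1 (O); from .O./XXO/X.. depth 5

O winning at [.O./XXO/X..]: False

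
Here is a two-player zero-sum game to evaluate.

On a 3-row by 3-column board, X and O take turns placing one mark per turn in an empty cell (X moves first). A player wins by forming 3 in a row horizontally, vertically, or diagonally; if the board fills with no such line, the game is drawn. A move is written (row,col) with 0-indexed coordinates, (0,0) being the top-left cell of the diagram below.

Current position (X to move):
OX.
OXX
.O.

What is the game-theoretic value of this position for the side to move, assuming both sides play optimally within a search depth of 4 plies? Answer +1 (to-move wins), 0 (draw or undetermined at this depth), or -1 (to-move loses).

p1 X@[OX./OXX/.O.]: (0,2)[OXX/OXX/.O.]-1 (2,0)[OX./OXX/XO.]+0* (2,2)[OX./OXX/.OX]-1
p2 O@[OX./OXX/XO.]: (0,2)[OXO/OXX/XO.]+0* (2,2)[OX./OXX/XOO]-1
p3 X@[OXO/OXX/XO.]: (2,2)[OXO/OXX/XOX]+0*
p4 O@[OXO/OXX/XOX] terminal +0; root [OX./OXX/.O.] d4

value(OX./OXX/.O., X) = 0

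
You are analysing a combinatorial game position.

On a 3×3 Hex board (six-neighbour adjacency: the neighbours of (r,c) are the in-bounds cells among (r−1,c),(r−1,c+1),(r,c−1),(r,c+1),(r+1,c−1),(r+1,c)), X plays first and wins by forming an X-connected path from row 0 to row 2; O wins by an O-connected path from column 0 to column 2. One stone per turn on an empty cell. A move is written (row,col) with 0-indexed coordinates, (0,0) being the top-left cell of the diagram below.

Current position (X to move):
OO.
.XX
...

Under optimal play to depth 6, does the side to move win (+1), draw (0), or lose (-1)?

ply 1, X at OO./.XX/... | (0,2)=+1→OOX/.XX/...*; (1,0)=-1→OO./XXX/...; (2,0)=-1→OO./.XX/X..; (2,1)=-1→OO./.XX/.X.; (2,2)=-1→OO./.XX/..X
ply 2, O at OOX/.XX/... | (1,0)=-1→OOX/OXX/...*; (2,0)=-1→OOX/.XX/O..; (2,1)=-1→OOX/.XX/.O.; (2,2)=-1→OOX/.XX/..O
ply 3, X at OOX/OXX/... | (2,0)=+1→OOX/OXX/X..*; (2,1)=+1→OOX/OXX/.X.; (2,2)=+1→OOX/OXX/..X
ply 4: OOX/OXX/X.. is terminal -1 (O); from OO./.XX/... depth 6

value(OO./.XX/..., X) = +1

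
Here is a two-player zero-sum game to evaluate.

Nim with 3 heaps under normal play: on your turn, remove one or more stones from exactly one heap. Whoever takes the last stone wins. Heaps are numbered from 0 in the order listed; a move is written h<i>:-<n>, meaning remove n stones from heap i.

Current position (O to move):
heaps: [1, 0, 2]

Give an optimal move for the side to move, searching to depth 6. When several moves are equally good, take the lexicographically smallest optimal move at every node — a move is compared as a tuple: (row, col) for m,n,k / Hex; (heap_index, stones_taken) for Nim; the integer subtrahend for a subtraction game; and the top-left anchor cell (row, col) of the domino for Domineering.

O's best at [(1,0,2)]: h2:-1

ply 1, O at (1,0,2) | h0:-1=-1→(0,0,2); h2:-1=+1→(1,0,1)*; h2:-2=-1→(1,0,0)
ply 2, X at (1,0,1) | h0:-1=-1→(0,0,1)*; h2:-1=-1→(1,0,0)
ply 3, O at (0,0,1) | h2:-1=+1→(0,0,0)*
ply 4: (0,0,0) is terminal -1 (X); from (1,0,2) depth 6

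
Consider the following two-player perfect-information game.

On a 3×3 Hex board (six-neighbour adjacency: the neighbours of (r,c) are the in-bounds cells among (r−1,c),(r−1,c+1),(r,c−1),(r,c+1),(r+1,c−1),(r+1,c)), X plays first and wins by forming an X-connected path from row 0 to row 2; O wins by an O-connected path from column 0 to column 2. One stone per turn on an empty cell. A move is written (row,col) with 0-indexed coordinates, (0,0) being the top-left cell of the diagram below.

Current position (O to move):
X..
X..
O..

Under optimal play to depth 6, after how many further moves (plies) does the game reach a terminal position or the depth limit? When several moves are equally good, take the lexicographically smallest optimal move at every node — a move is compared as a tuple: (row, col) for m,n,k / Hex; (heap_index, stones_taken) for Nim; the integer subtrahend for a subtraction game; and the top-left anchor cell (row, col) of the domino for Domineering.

PV length from [X../X../O..]: 3 plies

ply 1, O at X../X../O.. | (0,1)=-1→XO./X../O..; (0,2)=+1→X.O/X../O..*; (1,1)=+1→X../XO./O..; (1,2)=+1→X../X.O/O..; (2,1)=+1→X../X../OO.; (2,2)=+1→X../X../O.O
ply 2, X at X.O/X../O.. | (0,1)=-1→XXO/X../O..*; (1,1)=-1→X.O/XX./O..; (1,2)=-1→X.O/X.X/O..; (2,1)=-1→X.O/X../OX.; (2,2)=-1→X.O/X../O.X
ply 3, O at XXO/X../O.. | (1,1)=+1→XXO/XO./O..*; (1,2)=+1→XXO/X.O/O..; (2,1)=+1→XXO/X../OO.; (2,2)=+1→XXO/X../O.O
ply 4: XXO/XO./O.. is terminal -1 (X); from X../X../O.. depth 6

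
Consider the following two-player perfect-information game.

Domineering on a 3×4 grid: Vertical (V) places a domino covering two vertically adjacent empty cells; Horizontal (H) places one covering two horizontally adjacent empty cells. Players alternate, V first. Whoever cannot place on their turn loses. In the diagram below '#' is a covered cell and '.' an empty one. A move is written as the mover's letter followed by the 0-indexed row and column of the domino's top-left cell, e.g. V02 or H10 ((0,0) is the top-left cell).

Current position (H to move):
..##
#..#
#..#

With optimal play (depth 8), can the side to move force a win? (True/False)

H winning at [..##/#..#/#..#]: True

[..##/#..#/#..#] H move#1: H00:-1/####/#..#/#..#, H11:+1/..##/####/#..#*, H21:-1/..##/#..#/####
[..##/####/#..#] end (terminal -1, V#2); searched ..##/#..#/#..# to 8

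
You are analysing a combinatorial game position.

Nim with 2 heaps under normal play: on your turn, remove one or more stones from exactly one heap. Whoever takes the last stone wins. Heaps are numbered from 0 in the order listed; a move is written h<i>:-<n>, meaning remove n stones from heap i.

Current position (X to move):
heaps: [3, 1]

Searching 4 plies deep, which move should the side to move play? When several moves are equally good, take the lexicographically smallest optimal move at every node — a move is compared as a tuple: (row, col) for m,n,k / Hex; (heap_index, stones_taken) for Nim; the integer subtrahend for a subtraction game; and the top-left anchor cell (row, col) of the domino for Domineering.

p1 X@[(3,1)]: h0:-1[(2,1)]-1 h0:-2[(1,1)]+1* h0:-3[(0,1)]-1 h1:-1[(3,0)]-1
p2 O@[(1,1)]: h0:-1[(0,1)]-1* h1:-1[(1,0)]-1
p3 X@[(0,1)]: h1:-1[(0,0)]+1*
p4 O@[(0,0)] terminal -1; root [(3,1)] d4

X's best at [(3,1)]: h0:-2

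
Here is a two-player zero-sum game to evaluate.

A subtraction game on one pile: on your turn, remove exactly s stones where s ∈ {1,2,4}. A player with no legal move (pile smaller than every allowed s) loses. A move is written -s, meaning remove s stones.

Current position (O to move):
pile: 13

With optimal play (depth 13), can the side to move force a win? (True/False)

[13] O move#1: -1:+1/12*, -2:-1/11, -4:+1/9
[12] X move#2: -1:-1/11*, -2:-1/10, -4:-1/8
[11] O move#3: -1:-1/10, -2:+1/9*, -4:-1/7
[9] X move#4: -1:-1/8*, -2:-1/7, -4:-1/5
[8] O move#5: -1:-1/7, -2:+1/6*, -4:-1/4
[6] X move#6: -1:-1/5*, -2:-1/4, -4:-1/2
[5] O move#7: -1:-1/4, -2:+1/3*, -4:-1/1
[3] X move#8: -1:-1/2*, -2:-1/1
[2] O move#9: -1:-1/1, -2:+1/0*
[0] end (terminal -1, X#10); searched 13 to 13

O winning at [13]: True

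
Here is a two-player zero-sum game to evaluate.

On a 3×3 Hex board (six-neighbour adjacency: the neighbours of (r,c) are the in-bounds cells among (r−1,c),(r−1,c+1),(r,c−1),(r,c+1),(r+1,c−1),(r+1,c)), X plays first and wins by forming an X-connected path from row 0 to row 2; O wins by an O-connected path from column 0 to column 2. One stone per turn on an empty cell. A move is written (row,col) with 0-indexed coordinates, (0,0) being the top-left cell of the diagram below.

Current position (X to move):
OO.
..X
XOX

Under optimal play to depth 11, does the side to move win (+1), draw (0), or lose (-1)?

p1 X@[OO./..X/XOX]: (0,2)[OOX/..X/XOX]+1* (1,0)[OO./X.X/XOX]-1 (1,1)[OO./.XX/XOX]-1
p2 O@[OOX/..X/XOX] terminal -1; root [OO./..X/XOX] d11

value(OO./..X/XOX, X) = +1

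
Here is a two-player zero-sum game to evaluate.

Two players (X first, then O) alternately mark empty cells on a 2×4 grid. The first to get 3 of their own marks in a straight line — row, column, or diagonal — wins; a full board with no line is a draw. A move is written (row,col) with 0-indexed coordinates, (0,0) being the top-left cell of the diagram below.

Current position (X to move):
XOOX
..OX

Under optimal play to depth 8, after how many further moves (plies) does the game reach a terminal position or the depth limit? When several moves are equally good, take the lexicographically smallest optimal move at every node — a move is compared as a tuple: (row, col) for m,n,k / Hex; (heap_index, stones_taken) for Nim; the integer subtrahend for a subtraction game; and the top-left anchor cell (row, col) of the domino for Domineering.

ply 1, X at XOOX/..OX | (1,0)=+0→XOOX/X.OX*; (1,1)=+0→XOOX/.XOX
ply 2, O at XOOX/X.OX | (1,1)=+0→XOOX/XOOX*
ply 3: XOOX/XOOX is terminal +0 (X); from XOOX/..OX depth 8

PV length from [XOOX/..OX]: 2 plies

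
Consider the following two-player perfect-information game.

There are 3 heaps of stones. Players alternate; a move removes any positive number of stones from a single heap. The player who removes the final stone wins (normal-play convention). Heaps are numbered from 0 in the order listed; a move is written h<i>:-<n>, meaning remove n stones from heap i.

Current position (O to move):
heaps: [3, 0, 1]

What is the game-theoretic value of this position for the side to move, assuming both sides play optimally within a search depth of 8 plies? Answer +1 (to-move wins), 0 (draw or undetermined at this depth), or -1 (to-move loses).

p1 O@[(3,0,1)]: h0:-1[(2,0,1)]-1 h0:-2[(1,0,1)]+1* h0:-3[(0,0,1)]-1 h2:-1[(3,0,0)]-1
p2 X@[(1,0,1)]: h0:-1[(0,0,1)]-1* h2:-1[(1,0,0)]-1
p3 O@[(0,0,1)]: h2:-1[(0,0,0)]+1*
p4 X@[(0,0,0)] terminal -1; root [(3,0,1)] d8

value((3,0,1), O) = +1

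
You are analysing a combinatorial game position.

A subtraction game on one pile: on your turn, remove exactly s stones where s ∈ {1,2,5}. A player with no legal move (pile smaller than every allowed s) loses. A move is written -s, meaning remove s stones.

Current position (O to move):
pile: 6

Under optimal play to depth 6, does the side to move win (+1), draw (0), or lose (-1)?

value(6, O) = -1

ply 1, O at 6 | -1=-1→5*; -2=-1→4; -5=-1→1
ply 2, X at 5 | -1=-1→4; -2=+1→3*; -5=+1→0
ply 3, O at 3 | -1=-1→2*; -2=-1→1
ply 4, X at 2 | -1=-1→1; -2=+1→0*
ply 5: 0 is terminal -1 (O); from 6 depth 6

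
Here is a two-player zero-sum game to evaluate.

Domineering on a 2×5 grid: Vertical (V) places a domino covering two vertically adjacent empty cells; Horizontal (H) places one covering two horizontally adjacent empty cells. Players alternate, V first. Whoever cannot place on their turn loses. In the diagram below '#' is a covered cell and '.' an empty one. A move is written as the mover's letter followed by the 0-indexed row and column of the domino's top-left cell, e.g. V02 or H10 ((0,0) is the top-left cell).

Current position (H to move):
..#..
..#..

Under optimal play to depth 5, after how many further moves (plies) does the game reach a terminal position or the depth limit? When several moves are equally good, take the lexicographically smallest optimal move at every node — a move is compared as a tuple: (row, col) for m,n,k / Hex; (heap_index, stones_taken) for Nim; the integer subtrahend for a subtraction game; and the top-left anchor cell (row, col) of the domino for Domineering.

PV length from [..#../..#..]: 4 plies

ply 1, H at ..#../..#.. | H00=-1→###../..#..*; H03=-1→..###/..#..; H10=-1→..#../###..; H13=-1→..#../..###
ply 2, V at ###../..#.. | V03=+1→####./..##.*; V04=+1→###.#/..#.#
ply 3, H at ####./..##. | H10=-1→####./####.*
ply 4, V at ####./####. | V04=+1→#####/#####*
ply 5: #####/##### is terminal -1 (H); from ..#../..#.. depth 5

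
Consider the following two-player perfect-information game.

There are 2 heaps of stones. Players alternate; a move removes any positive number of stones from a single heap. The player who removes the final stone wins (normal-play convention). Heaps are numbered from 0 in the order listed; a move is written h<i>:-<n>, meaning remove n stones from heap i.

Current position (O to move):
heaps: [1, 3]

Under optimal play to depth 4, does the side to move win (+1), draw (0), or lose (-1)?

p1 O@[(1,3)]: h0:-1[(0,3)]-1 h1:-1[(1,2)]-1 h1:-2[(1,1)]+1* h1:-3[(1,0)]-1
p2 X@[(1,1)]: h0:-1[(0,1)]-1* h1:-1[(1,0)]-1
p3 O@[(0,1)]: h1:-1[(0,0)]+1*
p4 X@[(0,0)] terminal -1; root [(1,3)] d4

value((1,3), O) = +1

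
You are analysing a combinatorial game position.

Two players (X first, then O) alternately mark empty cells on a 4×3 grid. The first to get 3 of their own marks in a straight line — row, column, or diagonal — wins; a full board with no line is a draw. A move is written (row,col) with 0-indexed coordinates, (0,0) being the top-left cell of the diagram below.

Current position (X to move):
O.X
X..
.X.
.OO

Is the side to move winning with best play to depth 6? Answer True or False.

p1 X@[O.X/X../.X./.OO]: (0,1)[OXX/X../.X./.OO]-1 (1,1)[O.X/XX./.X./.OO]-1 (1,2)[O.X/X.X/.X./.OO]-1 (2,0)[O.X/X../XX./.OO]-1 (2,2)[O.X/X../.XX/.OO]-1 (3,0)[O.X/X../.X./XOO]+1*
p2 O@[O.X/X../.X./XOO]: (0,1)[OOX/X../.X./XOO]-1* (1,1)[O.X/XO./.X./XOO]-1 (1,2)[O.X/X.O/.X./XOO]-1 (2,0)[O.X/X../OX./XOO]-1 (2,2)[O.X/X../.XO/XOO]-1
p3 X@[OOX/X../.X./XOO]: (1,1)[OOX/XX./.X./XOO]+1* (1,2)[OOX/X.X/.X./XOO]+1 (2,0)[OOX/X../XX./XOO]+1 (2,2)[OOX/X../.XX/XOO]+1
p4 O@[OOX/XX./.X./XOO]: (1,2)[OOX/XXO/.X./XOO]-1* (2,0)[OOX/XX./OX./XOO]-1 (2,2)[OOX/XX./.XO/XOO]-1
p5 X@[OOX/XXO/.X./XOO]: (2,0)[OOX/XXO/XX./XOO]+1* (2,2)[OOX/XXO/.XX/XOO]+0
p6 O@[OOX/XXO/XX./XOO] terminal -1; root [O.X/X../.X./.OO] d6

X winning at [O.X/X../.X./.OO]: True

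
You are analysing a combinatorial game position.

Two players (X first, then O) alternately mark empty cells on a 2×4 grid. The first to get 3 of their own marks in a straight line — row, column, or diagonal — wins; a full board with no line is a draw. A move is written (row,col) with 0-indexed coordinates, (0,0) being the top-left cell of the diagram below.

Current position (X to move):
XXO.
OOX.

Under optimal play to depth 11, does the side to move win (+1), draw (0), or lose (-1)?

p1 X@[XXO./OOX.]: (0,3)[XXOX/OOX.]+0* (1,3)[XXO./OOXX]+0
p2 O@[XXOX/OOX.]: (1,3)[XXOX/OOXO]+0*
p3 X@[XXOX/OOXO] terminal +0; root [XXO./OOX.] d11

value(XXO./OOX., X) = 0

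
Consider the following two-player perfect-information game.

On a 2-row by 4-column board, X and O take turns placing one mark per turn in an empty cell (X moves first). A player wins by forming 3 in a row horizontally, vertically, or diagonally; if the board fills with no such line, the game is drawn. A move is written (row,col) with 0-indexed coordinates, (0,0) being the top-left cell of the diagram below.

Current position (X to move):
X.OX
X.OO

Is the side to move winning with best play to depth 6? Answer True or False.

[X.OX/X.OO] X move#1: (0,1):-1/XXOX/X.OO, (1,1):+0/X.OX/XXOO*
[X.OX/XXOO] O move#2: (0,1):+0/XOOX/XXOO*
[XOOX/XXOO] end (terminal +0, X#3); searched X.OX/X.OO to 6

X winning at [X.OX/X.OO]: False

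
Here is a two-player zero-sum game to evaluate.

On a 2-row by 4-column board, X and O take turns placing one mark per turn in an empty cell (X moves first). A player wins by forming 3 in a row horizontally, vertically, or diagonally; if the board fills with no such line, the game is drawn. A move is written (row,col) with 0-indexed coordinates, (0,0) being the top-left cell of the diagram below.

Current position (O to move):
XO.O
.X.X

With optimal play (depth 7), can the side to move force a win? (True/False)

p1 O@[XO.O/.X.X]: (0,2)[XOOO/.X.X]+1* (1,0)[XO.O/OX.X]-1 (1,2)[XO.O/.XOX]+0
p2 X@[XOOO/.X.X] terminal -1; root [XO.O/.X.X] d7

O winning at [XO.O/.X.X]: True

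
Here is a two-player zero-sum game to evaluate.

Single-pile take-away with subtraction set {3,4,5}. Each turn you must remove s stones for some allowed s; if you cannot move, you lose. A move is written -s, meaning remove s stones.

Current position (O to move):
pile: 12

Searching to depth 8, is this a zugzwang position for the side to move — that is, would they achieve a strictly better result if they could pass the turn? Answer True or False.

zugzwang(12, O) = False

ply 1, O at 12 | -3=+1→9*; -4=+1→8; -5=-1→7
ply 2, X at 9 | -3=-1→6*; -4=-1→5; -5=-1→4
ply 3, O at 6 | -3=-1→3; -4=+1→2*; -5=+1→1
ply 4: 2 is terminal -1 (X); from 12 depth 8
pass branch (X moves first from the same position):
  | ply 1, X at 12 | -3=+1→9*; -4=+1→8; -5=-1→7
  | ply 2, O at 9 | -3=-1→6*; -4=-1→5; -5=-1→4
  | ply 3, X at 6 | -3=-1→3; -4=+1→2*; -5=+1→1
  | ply 4: 2 is terminal -1 (O); from 12 depth 8
O moving scores +1; O passing scores -1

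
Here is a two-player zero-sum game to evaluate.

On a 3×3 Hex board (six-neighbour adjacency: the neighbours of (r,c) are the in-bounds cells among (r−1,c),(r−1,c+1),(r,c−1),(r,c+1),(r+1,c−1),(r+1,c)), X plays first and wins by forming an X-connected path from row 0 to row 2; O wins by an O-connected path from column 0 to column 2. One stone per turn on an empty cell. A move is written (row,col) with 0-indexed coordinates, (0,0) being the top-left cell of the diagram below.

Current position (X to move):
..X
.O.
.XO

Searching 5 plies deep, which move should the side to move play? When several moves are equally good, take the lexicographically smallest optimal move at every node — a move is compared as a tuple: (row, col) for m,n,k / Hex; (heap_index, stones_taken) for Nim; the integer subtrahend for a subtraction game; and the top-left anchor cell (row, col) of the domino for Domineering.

X's best at [..X/.O./.XO]: (1,0)

p1 X@[..X/.O./.XO]: (0,0)[X.X/.O./.XO]-1 (0,1)[.XX/.O./.XO]-1 (1,0)[..X/XO./.XO]+1* (1,2)[..X/.OX/.XO]+1 (2,0)[..X/.O./XXO]+1
p2 O@[..X/XO./.XO]: (0,0)[O.X/XO./.XO]-1* (0,1)[.OX/XO./.XO]-1 (1,2)[..X/XOO/.XO]-1 (2,0)[..X/XO./OXO]-1
p3 X@[O.X/XO./.XO]: (0,1)[OXX/XO./.XO]+1* (1,2)[O.X/XOX/.XO]+1 (2,0)[O.X/XO./XXO]+1
p4 O@[OXX/XO./.XO]: (1,2)[OXX/XOO/.XO]-1* (2,0)[OXX/XO./OXO]-1
p5 X@[OXX/XOO/.XO]: (2,0)[OXX/XOO/XXO]+1*
p6 O@[OXX/XOO/XXO] terminal -1; root [..X/.O./.XO] d5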